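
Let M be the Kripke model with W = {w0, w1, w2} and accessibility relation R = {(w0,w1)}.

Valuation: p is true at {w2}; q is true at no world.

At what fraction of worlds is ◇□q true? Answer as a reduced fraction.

1/3

w0: successors {w1}; □q there: w1:T. ✓
w1: no successors, so ◇□q fails. ✗
w2: no successors, so ◇□q fails. ✗
That's 1 of 3 worlds, so 1/3.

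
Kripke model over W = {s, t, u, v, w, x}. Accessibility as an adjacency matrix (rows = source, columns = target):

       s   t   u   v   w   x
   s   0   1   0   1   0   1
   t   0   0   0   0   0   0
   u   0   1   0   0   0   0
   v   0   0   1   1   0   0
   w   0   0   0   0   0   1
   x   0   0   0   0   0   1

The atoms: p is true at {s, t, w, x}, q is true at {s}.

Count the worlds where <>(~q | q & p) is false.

1

s: successors {t, v, x}; ~q | q & p there: t:T, v:T, x:T. ✓
t: no successors, so <>(~q | q & p) fails. ✗
u: successors {t}; ~q | q & p there: t:T. ✓
v: successors {u, v}; ~q | q & p there: u:T, v:T. ✓
w: successors {x}; ~q | q & p there: x:T. ✓
x: successors {x}; ~q | q & p there: x:T. ✓
Satisfying worlds: {s, u, v, w, x}.
So <>(~q | q & p) fails at the other 1 world.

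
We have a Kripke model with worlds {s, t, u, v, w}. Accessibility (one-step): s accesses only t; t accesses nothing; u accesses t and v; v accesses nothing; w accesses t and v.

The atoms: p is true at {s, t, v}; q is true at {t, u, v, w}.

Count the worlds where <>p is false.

2

s: successors {t}; p there: t:T. ✓
t: no successors, so <>p fails. ✗
u: successors {t, v}; p there: t:T, v:T. ✓
v: no successors, so <>p fails. ✗
w: successors {t, v}; p there: t:T, v:T. ✓
Satisfying worlds: {s, u, w}.
So <>p fails at the other 2 worlds.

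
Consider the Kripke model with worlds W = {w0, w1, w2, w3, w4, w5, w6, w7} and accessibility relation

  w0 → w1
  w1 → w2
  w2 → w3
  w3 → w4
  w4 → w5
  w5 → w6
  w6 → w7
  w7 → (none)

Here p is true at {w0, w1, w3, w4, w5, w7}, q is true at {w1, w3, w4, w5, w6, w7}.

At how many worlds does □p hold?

w0: successors {w1}; p there: w1:T. ✓
w1: successors {w2}; p there: w2:F. ✗
w2: successors {w3}; p there: w3:T. ✓
w3: successors {w4}; p there: w4:T. ✓
w4: successors {w5}; p there: w5:T. ✓
w5: successors {w6}; p there: w6:F. ✗
w6: successors {w7}; p there: w7:T. ✓
w7: no successors, so □p holds vacuously. ✓
Satisfying worlds: {w0, w2, w3, w4, w6, w7}.

6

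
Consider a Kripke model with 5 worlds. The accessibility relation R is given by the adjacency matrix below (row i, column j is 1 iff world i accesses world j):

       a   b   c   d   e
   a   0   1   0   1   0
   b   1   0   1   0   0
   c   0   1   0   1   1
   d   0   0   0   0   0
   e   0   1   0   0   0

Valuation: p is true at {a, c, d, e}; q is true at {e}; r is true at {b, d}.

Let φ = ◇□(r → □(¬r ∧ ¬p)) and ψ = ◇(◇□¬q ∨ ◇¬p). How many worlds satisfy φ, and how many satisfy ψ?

3 and 4

For ◇□(r → □(¬r ∧ ¬p)):
a: successors {b, d}; □(r → □(¬r ∧ ¬p)) there: b:T, d:T. ✓
b: successors {a, c}; □(r → □(¬r ∧ ¬p)) there: a:F, c:F. ✗
c: successors {b, d, e}; □(r → □(¬r ∧ ¬p)) there: b:T, d:T, e:F. ✓
d: no successors, so ◇□(r → □(¬r ∧ ¬p)) fails. ✗
e: successors {b}; □(r → □(¬r ∧ ¬p)) there: b:T. ✓
— 3 worlds.
For ◇(◇□¬q ∨ ◇¬p):
a: successors {b, d}; ◇□¬q ∨ ◇¬p there: b:T, d:F. ✓
b: successors {a, c}; ◇□¬q ∨ ◇¬p there: a:T, c:T. ✓
c: successors {b, d, e}; ◇□¬q ∨ ◇¬p there: b:T, d:F, e:T. ✓
d: no successors, so ◇(◇□¬q ∨ ◇¬p) fails. ✗
e: successors {b}; ◇□¬q ∨ ◇¬p there: b:T. ✓
— 4 worlds.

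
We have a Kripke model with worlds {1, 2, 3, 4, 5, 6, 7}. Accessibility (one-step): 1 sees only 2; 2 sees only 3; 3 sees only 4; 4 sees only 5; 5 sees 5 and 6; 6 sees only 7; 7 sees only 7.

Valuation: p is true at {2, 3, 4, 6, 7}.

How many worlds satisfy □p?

5

1: successors {2}; p there: 2:T. ✓
2: successors {3}; p there: 3:T. ✓
3: successors {4}; p there: 4:T. ✓
4: successors {5}; p there: 5:F. ✗
5: successors {5, 6}; p there: 5:F, 6:T. ✗
6: successors {7}; p there: 7:T. ✓
7: successors {7}; p there: 7:T. ✓
Satisfying worlds: {1, 2, 3, 6, 7}.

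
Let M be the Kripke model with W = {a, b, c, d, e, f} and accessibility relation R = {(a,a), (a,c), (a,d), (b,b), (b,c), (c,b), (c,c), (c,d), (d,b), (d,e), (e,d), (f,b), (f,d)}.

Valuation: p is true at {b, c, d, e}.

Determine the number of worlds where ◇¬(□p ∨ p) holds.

1

a: successors {a, c, d}; ¬(□p ∨ p) there: a:T, c:F, d:F. ✓
b: successors {b, c}; ¬(□p ∨ p) there: b:F, c:F. ✗
c: successors {b, c, d}; ¬(□p ∨ p) there: b:F, c:F, d:F. ✗
d: successors {b, e}; ¬(□p ∨ p) there: b:F, e:F. ✗
e: successors {d}; ¬(□p ∨ p) there: d:F. ✗
f: successors {b, d}; ¬(□p ∨ p) there: b:F, d:F. ✗
Satisfying worlds: {a}.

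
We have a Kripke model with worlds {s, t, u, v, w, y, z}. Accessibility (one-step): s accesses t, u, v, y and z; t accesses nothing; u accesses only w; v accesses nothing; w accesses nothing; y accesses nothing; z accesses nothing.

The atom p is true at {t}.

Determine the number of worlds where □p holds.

s: successors {t, u, v, y, z}; p there: t:T, u:F, v:F, y:F, z:F. ✗
t: no successors, so □p holds vacuously. ✓
u: successors {w}; p there: w:F. ✗
v: no successors, so □p holds vacuously. ✓
w: no successors, so □p holds vacuously. ✓
y: no successors, so □p holds vacuously. ✓
z: no successors, so □p holds vacuously. ✓
Satisfying worlds: {t, v, w, y, z}.

5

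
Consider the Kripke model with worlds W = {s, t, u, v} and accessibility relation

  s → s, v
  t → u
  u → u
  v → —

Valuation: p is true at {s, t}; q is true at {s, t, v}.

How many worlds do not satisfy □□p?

3

s: successors {s, v}; □p there: s:F, v:T. ✗
t: successors {u}; □p there: u:F. ✗
u: successors {u}; □p there: u:F. ✗
v: no successors, so □□p holds vacuously. ✓
Satisfying worlds: {v}.
So □□p fails at the other 3 worlds.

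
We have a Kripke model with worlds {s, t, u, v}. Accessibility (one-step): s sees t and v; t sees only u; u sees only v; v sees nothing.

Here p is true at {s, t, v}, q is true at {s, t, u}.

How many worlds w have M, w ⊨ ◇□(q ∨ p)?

3

s: successors {t, v}; □(q ∨ p) there: t:T, v:T. ✓
t: successors {u}; □(q ∨ p) there: u:T. ✓
u: successors {v}; □(q ∨ p) there: v:T. ✓
v: no successors, so ◇□(q ∨ p) fails. ✗
Satisfying worlds: {s, t, u}.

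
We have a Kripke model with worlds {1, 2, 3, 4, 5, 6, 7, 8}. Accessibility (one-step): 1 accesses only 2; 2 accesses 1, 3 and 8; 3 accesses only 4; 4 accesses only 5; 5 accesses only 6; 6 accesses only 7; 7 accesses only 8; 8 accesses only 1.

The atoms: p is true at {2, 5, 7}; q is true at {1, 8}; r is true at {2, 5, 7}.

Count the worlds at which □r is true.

3

1: successors {2}; r there: 2:T. ✓
2: successors {1, 3, 8}; r there: 1:F, 3:F, 8:F. ✗
3: successors {4}; r there: 4:F. ✗
4: successors {5}; r there: 5:T. ✓
5: successors {6}; r there: 6:F. ✗
6: successors {7}; r there: 7:T. ✓
7: successors {8}; r there: 8:F. ✗
8: successors {1}; r there: 1:F. ✗
Satisfying worlds: {1, 4, 6}.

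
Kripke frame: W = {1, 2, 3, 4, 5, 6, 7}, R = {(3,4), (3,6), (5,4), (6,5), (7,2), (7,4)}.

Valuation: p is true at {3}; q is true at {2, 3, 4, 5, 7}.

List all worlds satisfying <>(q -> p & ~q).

{3}

1: no successors, so <>(q -> p & ~q) fails. ✗
2: no successors, so <>(q -> p & ~q) fails. ✗
3: successors {4, 6}; q -> p & ~q there: 4:F, 6:T. ✓
4: no successors, so <>(q -> p & ~q) fails. ✗
5: successors {4}; q -> p & ~q there: 4:F. ✗
6: successors {5}; q -> p & ~q there: 5:F. ✗
7: successors {2, 4}; q -> p & ~q there: 2:F, 4:F. ✗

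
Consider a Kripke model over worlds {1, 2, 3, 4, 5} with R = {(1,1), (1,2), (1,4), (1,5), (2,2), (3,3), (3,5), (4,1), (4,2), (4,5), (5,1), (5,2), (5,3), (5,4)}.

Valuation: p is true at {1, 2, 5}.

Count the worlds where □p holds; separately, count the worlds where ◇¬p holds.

For □p:
1: successors {1, 2, 4, 5}; p there: 1:T, 2:T, 4:F, 5:T. ✗
2: successors {2}; p there: 2:T. ✓
3: successors {3, 5}; p there: 3:F, 5:T. ✗
4: successors {1, 2, 5}; p there: 1:T, 2:T, 5:T. ✓
5: successors {1, 2, 3, 4}; p there: 1:T, 2:T, 3:F, 4:F. ✗
— 2 worlds.
For ◇¬p:
1: successors {1, 2, 4, 5}; ¬p there: 1:F, 2:F, 4:T, 5:F. ✓
2: successors {2}; ¬p there: 2:F. ✗
3: successors {3, 5}; ¬p there: 3:T, 5:F. ✓
4: successors {1, 2, 5}; ¬p there: 1:F, 2:F, 5:F. ✗
5: successors {1, 2, 3, 4}; ¬p there: 1:F, 2:F, 3:T, 4:T. ✓
— 3 worlds.

2 and 3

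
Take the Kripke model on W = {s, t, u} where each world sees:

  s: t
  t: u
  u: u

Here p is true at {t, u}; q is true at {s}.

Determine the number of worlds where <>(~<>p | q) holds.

s: successors {t}; ~<>p | q there: t:F. ✗
t: successors {u}; ~<>p | q there: u:F. ✗
u: successors {u}; ~<>p | q there: u:F. ✗
Satisfying worlds: ∅.

0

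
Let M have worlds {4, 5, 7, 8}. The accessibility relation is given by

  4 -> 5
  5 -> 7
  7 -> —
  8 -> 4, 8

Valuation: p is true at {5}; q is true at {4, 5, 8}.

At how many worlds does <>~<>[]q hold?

4: successors {5}; ~<>[]q there: 5:F. ✗
5: successors {7}; ~<>[]q there: 7:T. ✓
7: no successors, so <>~<>[]q fails. ✗
8: successors {4, 8}; ~<>[]q there: 4:T, 8:F. ✓
Satisfying worlds: {5, 8}.

2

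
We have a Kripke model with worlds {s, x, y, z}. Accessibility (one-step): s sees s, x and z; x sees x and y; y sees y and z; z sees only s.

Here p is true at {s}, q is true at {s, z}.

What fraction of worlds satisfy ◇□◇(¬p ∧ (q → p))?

s: successors {s, x, z}; □◇(¬p ∧ (q → p)) there: s:F, x:T, z:T. ✓
x: successors {x, y}; □◇(¬p ∧ (q → p)) there: x:T, y:F. ✓
y: successors {y, z}; □◇(¬p ∧ (q → p)) there: y:F, z:T. ✓
z: successors {s}; □◇(¬p ∧ (q → p)) there: s:F. ✗
That's 3 of 4 worlds, so 3/4.

3/4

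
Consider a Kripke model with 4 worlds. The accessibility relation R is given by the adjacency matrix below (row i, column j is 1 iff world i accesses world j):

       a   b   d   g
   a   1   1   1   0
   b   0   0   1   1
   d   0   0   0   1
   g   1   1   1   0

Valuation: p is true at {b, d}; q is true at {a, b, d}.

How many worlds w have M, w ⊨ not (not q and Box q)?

a: not q and Box q is F. ✓
b: not q and Box q is F. ✓
d: not q and Box q is F. ✓
g: not q and Box q is T. ✗
Satisfying worlds: {a, b, d}.

3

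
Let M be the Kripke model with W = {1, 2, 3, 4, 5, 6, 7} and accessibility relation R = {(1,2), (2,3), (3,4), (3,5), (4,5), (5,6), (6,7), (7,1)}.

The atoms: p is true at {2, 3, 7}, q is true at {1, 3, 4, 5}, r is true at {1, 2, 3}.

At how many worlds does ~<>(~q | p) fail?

1: <>(~q | p) is T. ✗
2: <>(~q | p) is T. ✗
3: <>(~q | p) is F. ✓
4: <>(~q | p) is F. ✓
5: <>(~q | p) is T. ✗
6: <>(~q | p) is T. ✗
7: <>(~q | p) is F. ✓
Satisfying worlds: {3, 4, 7}.
So ~<>(~q | p) fails at the other 4 worlds.

4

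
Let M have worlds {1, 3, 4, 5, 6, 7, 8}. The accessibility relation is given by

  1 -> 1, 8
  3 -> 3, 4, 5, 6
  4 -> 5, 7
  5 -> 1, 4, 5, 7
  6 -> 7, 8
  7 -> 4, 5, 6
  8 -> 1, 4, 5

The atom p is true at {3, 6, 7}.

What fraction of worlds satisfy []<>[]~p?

1/7

1: successors {1, 8}; <>[]~p there: 1:T, 8:T. ✓
3: successors {3, 4, 5, 6}; <>[]~p there: 3:F, 4:F, 5:T, 6:T. ✗
4: successors {5, 7}; <>[]~p there: 5:T, 7:F. ✗
5: successors {1, 4, 5, 7}; <>[]~p there: 1:T, 4:F, 5:T, 7:F. ✗
6: successors {7, 8}; <>[]~p there: 7:F, 8:T. ✗
7: successors {4, 5, 6}; <>[]~p there: 4:F, 5:T, 6:T. ✗
8: successors {1, 4, 5}; <>[]~p there: 1:T, 4:F, 5:T. ✗
That's 1 of 7 worlds, so 1/7.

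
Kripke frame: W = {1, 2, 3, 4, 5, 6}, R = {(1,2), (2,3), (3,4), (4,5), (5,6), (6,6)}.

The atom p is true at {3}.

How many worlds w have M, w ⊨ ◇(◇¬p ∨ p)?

1: successors {2}; ◇¬p ∨ p there: 2:F. ✗
2: successors {3}; ◇¬p ∨ p there: 3:T. ✓
3: successors {4}; ◇¬p ∨ p there: 4:T. ✓
4: successors {5}; ◇¬p ∨ p there: 5:T. ✓
5: successors {6}; ◇¬p ∨ p there: 6:T. ✓
6: successors {6}; ◇¬p ∨ p there: 6:T. ✓
Satisfying worlds: {2, 3, 4, 5, 6}.

5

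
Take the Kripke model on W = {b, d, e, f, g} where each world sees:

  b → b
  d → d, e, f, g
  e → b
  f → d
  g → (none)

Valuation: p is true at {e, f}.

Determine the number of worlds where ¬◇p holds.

4

b: ◇p is F. ✓
d: ◇p is T. ✗
e: ◇p is F. ✓
f: ◇p is F. ✓
g: ◇p is F. ✓
Satisfying worlds: {b, e, f, g}.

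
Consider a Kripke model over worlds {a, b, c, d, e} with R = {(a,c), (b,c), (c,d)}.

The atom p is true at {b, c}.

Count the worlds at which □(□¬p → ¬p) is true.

a: successors {c}; □¬p → ¬p there: c:F. ✗
b: successors {c}; □¬p → ¬p there: c:F. ✗
c: successors {d}; □¬p → ¬p there: d:T. ✓
d: no successors, so □(□¬p → ¬p) holds vacuously. ✓
e: no successors, so □(□¬p → ¬p) holds vacuously. ✓
Satisfying worlds: {c, d, e}.

3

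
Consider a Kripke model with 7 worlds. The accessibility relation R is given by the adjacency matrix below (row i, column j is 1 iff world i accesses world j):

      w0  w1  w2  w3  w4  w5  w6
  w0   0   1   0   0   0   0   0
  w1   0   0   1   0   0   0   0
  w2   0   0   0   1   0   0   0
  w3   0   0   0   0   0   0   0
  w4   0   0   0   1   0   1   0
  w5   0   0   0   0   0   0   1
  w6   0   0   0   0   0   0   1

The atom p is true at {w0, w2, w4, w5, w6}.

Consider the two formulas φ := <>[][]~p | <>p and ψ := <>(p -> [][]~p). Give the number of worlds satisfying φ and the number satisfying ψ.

For <>[][]~p | <>p:
w0: <>[][]~p is T, <>p is F. ✓
w1: <>[][]~p is T, <>p is T. ✓
w2: <>[][]~p is T, <>p is F. ✓
w3: <>[][]~p is F, <>p is F. ✗
w4: <>[][]~p is T, <>p is T. ✓
w5: <>[][]~p is F, <>p is T. ✓
w6: <>[][]~p is F, <>p is T. ✓
— 6 worlds.
For <>(p -> [][]~p):
w0: successors {w1}; p -> [][]~p there: w1:T. ✓
w1: successors {w2}; p -> [][]~p there: w2:T. ✓
w2: successors {w3}; p -> [][]~p there: w3:T. ✓
w3: no successors, so <>(p -> [][]~p) fails. ✗
w4: successors {w3, w5}; p -> [][]~p there: w3:T, w5:F. ✓
w5: successors {w6}; p -> [][]~p there: w6:F. ✗
w6: successors {w6}; p -> [][]~p there: w6:F. ✗
— 4 worlds.

6 and 4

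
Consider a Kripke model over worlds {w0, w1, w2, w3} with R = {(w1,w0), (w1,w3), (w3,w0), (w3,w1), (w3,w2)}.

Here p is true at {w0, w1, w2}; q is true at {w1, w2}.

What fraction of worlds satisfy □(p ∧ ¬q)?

1/2

w0: no successors, so □(p ∧ ¬q) holds vacuously. ✓
w1: successors {w0, w3}; p ∧ ¬q there: w0:T, w3:F. ✗
w2: no successors, so □(p ∧ ¬q) holds vacuously. ✓
w3: successors {w0, w1, w2}; p ∧ ¬q there: w0:T, w1:F, w2:F. ✗
That's 2 of 4 worlds, so 2/4 = 1/2.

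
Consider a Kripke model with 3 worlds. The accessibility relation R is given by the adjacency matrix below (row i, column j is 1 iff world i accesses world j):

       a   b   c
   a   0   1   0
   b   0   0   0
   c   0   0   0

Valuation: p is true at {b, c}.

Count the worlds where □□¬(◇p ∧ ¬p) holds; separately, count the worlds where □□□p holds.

For □□¬(◇p ∧ ¬p):
a: successors {b}; □¬(◇p ∧ ¬p) there: b:T. ✓
b: no successors, so □□¬(◇p ∧ ¬p) holds vacuously. ✓
c: no successors, so □□¬(◇p ∧ ¬p) holds vacuously. ✓
— 3 worlds.
For □□□p:
a: successors {b}; □□p there: b:T. ✓
b: no successors, so □□□p holds vacuously. ✓
c: no successors, so □□□p holds vacuously. ✓
— 3 worlds.

3 and 3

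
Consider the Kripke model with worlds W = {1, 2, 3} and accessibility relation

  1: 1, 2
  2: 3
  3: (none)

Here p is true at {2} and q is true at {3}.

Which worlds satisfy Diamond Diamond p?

{1}

1: successors {1, 2}; Diamond p there: 1:T, 2:F. ✓
2: successors {3}; Diamond p there: 3:F. ✗
3: no successors, so Diamond Diamond p fails. ✗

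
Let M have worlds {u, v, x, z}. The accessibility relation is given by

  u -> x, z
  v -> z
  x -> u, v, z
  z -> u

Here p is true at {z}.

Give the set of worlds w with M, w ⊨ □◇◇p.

u: successors {x, z}; ◇◇p there: x:T, z:T. ✓
v: successors {z}; ◇◇p there: z:T. ✓
x: successors {u, v, z}; ◇◇p there: u:T, v:F, z:T. ✗
z: successors {u}; ◇◇p there: u:T. ✓

{u, v, z}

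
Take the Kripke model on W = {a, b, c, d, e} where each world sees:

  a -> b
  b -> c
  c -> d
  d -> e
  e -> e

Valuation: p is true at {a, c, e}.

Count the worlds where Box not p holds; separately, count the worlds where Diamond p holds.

For Box not p:
a: successors {b}; not p there: b:T. ✓
b: successors {c}; not p there: c:F. ✗
c: successors {d}; not p there: d:T. ✓
d: successors {e}; not p there: e:F. ✗
e: successors {e}; not p there: e:F. ✗
— 2 worlds.
For Diamond p:
a: successors {b}; p there: b:F. ✗
b: successors {c}; p there: c:T. ✓
c: successors {d}; p there: d:F. ✗
d: successors {e}; p there: e:T. ✓
e: successors {e}; p there: e:T. ✓
— 3 worlds.

2 and 3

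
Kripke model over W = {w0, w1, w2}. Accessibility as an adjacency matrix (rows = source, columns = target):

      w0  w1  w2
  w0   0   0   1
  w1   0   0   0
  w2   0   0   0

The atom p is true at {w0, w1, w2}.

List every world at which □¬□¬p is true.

w0: successors {w2}; ¬□¬p there: w2:F. ✗
w1: no successors, so □¬□¬p holds vacuously. ✓
w2: no successors, so □¬□¬p holds vacuously. ✓

{w1, w2}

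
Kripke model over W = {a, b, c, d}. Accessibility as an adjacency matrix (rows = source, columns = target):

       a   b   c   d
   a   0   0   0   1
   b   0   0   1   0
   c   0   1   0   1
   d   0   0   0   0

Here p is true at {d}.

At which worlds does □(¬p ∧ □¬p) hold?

a: successors {d}; ¬p ∧ □¬p there: d:F. ✗
b: successors {c}; ¬p ∧ □¬p there: c:F. ✗
c: successors {b, d}; ¬p ∧ □¬p there: b:T, d:F. ✗
d: no successors, so □(¬p ∧ □¬p) holds vacuously. ✓

{d}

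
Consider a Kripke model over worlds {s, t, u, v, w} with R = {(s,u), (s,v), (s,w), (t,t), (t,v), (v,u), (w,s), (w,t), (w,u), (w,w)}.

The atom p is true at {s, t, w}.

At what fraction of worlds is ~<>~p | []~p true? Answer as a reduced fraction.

2/5

s: ~<>~p is F, []~p is F. ✗
t: ~<>~p is F, []~p is F. ✗
u: ~<>~p is T, []~p is T. ✓
v: ~<>~p is F, []~p is T. ✓
w: ~<>~p is F, []~p is F. ✗
That's 2 of 5 worlds, so 2/5.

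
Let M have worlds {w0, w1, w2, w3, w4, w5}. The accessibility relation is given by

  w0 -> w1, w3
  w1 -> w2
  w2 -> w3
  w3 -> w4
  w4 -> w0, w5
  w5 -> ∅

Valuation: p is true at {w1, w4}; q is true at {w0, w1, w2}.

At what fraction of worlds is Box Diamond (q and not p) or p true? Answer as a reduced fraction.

w0: Box Diamond (q and not p) is F, p is F. ✗
w1: Box Diamond (q and not p) is F, p is T. ✓
w2: Box Diamond (q and not p) is F, p is F. ✗
w3: Box Diamond (q and not p) is T, p is F. ✓
w4: Box Diamond (q and not p) is F, p is T. ✓
w5: Box Diamond (q and not p) is T, p is F. ✓
That's 4 of 6 worlds, so 4/6 = 2/3.

2/3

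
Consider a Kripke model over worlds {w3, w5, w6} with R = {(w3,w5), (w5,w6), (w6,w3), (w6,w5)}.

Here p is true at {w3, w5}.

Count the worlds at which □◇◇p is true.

2

w3: successors {w5}; ◇◇p there: w5:T. ✓
w5: successors {w6}; ◇◇p there: w6:T. ✓
w6: successors {w3, w5}; ◇◇p there: w3:F, w5:T. ✗
Satisfying worlds: {w3, w5}.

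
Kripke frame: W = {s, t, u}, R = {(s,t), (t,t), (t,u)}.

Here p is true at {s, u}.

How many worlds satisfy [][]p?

s: successors {t}; []p there: t:F. ✗
t: successors {t, u}; []p there: t:F, u:T. ✗
u: no successors, so [][]p holds vacuously. ✓
Satisfying worlds: {u}.

1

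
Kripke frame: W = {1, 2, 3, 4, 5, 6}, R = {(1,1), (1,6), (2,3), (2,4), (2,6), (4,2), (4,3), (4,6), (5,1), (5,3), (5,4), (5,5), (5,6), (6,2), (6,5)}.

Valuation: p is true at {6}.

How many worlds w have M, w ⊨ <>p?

1: successors {1, 6}; p there: 1:F, 6:T. ✓
2: successors {3, 4, 6}; p there: 3:F, 4:F, 6:T. ✓
3: no successors, so <>p fails. ✗
4: successors {2, 3, 6}; p there: 2:F, 3:F, 6:T. ✓
5: successors {1, 3, 4, 5, 6}; p there: 1:F, 3:F, 4:F, 5:F, 6:T. ✓
6: successors {2, 5}; p there: 2:F, 5:F. ✗
Satisfying worlds: {1, 2, 4, 5}.

4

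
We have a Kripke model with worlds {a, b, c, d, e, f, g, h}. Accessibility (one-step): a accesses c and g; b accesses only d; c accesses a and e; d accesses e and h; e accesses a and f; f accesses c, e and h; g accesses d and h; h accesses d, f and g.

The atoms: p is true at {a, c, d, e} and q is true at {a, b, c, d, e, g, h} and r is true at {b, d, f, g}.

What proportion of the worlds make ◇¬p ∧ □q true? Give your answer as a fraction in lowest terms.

a: ◇¬p is T, □q is T. ✓
b: ◇¬p is F, □q is T. ✗
c: ◇¬p is F, □q is T. ✗
d: ◇¬p is T, □q is T. ✓
e: ◇¬p is T, □q is F. ✗
f: ◇¬p is T, □q is T. ✓
g: ◇¬p is T, □q is T. ✓
h: ◇¬p is T, □q is F. ✗
That's 4 of 8 worlds, so 4/8 = 1/2.

1/2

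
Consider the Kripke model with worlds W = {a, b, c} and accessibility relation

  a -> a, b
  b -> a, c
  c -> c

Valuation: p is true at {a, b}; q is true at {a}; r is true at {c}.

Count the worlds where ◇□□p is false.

a: successors {a, b}; □□p there: a:F, b:F. ✗
b: successors {a, c}; □□p there: a:F, c:F. ✗
c: successors {c}; □□p there: c:F. ✗
Satisfying worlds: ∅.
So ◇□□p fails at the other 3 worlds.

3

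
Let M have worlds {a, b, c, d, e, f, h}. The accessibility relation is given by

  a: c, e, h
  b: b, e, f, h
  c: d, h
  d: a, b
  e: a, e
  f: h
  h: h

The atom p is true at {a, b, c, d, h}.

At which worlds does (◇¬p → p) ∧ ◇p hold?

{a, b, c, d, f, h}

a: ◇¬p → p is T, ◇p is T. ✓
b: ◇¬p → p is T, ◇p is T. ✓
c: ◇¬p → p is T, ◇p is T. ✓
d: ◇¬p → p is T, ◇p is T. ✓
e: ◇¬p → p is F, ◇p is T. ✗
f: ◇¬p → p is T, ◇p is T. ✓
h: ◇¬p → p is T, ◇p is T. ✓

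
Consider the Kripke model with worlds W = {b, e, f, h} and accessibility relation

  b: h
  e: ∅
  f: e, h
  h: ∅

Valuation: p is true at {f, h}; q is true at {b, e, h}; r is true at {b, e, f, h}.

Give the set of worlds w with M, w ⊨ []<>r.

{e, h}

b: successors {h}; <>r there: h:F. ✗
e: no successors, so []<>r holds vacuously. ✓
f: successors {e, h}; <>r there: e:F, h:F. ✗
h: no successors, so []<>r holds vacuously. ✓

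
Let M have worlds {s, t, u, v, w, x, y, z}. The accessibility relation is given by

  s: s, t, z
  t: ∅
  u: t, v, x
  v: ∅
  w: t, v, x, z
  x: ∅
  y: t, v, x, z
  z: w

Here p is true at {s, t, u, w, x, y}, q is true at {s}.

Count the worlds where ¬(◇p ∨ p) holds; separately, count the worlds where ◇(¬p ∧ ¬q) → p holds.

For ¬(◇p ∨ p):
s: ◇p ∨ p is T. ✗
t: ◇p ∨ p is T. ✗
u: ◇p ∨ p is T. ✗
v: ◇p ∨ p is F. ✓
w: ◇p ∨ p is T. ✗
x: ◇p ∨ p is T. ✗
y: ◇p ∨ p is T. ✗
z: ◇p ∨ p is T. ✗
— 1 world.
For ◇(¬p ∧ ¬q) → p:
s: ◇(¬p ∧ ¬q) is T, p is T. ✓
t: ◇(¬p ∧ ¬q) is F, p is T. ✓
u: ◇(¬p ∧ ¬q) is T, p is T. ✓
v: ◇(¬p ∧ ¬q) is F, p is F. ✓
w: ◇(¬p ∧ ¬q) is T, p is T. ✓
x: ◇(¬p ∧ ¬q) is F, p is T. ✓
y: ◇(¬p ∧ ¬q) is T, p is T. ✓
z: ◇(¬p ∧ ¬q) is F, p is F. ✓
— 8 worlds.

1 and 8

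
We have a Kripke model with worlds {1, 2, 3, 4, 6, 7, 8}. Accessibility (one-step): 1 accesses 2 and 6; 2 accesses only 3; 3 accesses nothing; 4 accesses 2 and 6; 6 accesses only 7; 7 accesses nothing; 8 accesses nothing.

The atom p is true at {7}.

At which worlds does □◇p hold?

{3, 7, 8}

1: successors {2, 6}; ◇p there: 2:F, 6:T. ✗
2: successors {3}; ◇p there: 3:F. ✗
3: no successors, so □◇p holds vacuously. ✓
4: successors {2, 6}; ◇p there: 2:F, 6:T. ✗
6: successors {7}; ◇p there: 7:F. ✗
7: no successors, so □◇p holds vacuously. ✓
8: no successors, so □◇p holds vacuously. ✓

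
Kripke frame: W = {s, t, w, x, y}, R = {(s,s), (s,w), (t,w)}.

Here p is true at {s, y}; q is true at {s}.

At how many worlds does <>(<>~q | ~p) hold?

2

s: successors {s, w}; <>~q | ~p there: s:T, w:T. ✓
t: successors {w}; <>~q | ~p there: w:T. ✓
w: no successors, so <>(<>~q | ~p) fails. ✗
x: no successors, so <>(<>~q | ~p) fails. ✗
y: no successors, so <>(<>~q | ~p) fails. ✗
Satisfying worlds: {s, t}.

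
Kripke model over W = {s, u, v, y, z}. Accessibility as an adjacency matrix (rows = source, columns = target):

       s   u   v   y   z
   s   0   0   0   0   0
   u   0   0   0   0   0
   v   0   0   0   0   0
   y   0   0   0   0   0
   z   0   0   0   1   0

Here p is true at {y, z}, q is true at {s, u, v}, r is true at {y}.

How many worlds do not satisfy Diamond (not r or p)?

s: no successors, so Diamond (not r or p) fails. ✗
u: no successors, so Diamond (not r or p) fails. ✗
v: no successors, so Diamond (not r or p) fails. ✗
y: no successors, so Diamond (not r or p) fails. ✗
z: successors {y}; not r or p there: y:T. ✓
Satisfying worlds: {z}.
So Diamond (not r or p) fails at the other 4 worlds.

4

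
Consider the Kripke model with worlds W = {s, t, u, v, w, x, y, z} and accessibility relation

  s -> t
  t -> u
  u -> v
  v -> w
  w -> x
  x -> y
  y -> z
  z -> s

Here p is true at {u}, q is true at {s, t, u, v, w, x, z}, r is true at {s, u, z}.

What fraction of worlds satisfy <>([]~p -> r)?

s: successors {t}; []~p -> r there: t:T. ✓
t: successors {u}; []~p -> r there: u:T. ✓
u: successors {v}; []~p -> r there: v:F. ✗
v: successors {w}; []~p -> r there: w:F. ✗
w: successors {x}; []~p -> r there: x:F. ✗
x: successors {y}; []~p -> r there: y:F. ✗
y: successors {z}; []~p -> r there: z:T. ✓
z: successors {s}; []~p -> r there: s:T. ✓
That's 4 of 8 worlds, so 4/8 = 1/2.

1/2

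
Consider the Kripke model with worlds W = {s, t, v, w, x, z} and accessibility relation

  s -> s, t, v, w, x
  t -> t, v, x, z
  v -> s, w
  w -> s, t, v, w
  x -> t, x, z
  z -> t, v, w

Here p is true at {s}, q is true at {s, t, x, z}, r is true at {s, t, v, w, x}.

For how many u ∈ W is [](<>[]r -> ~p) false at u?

3

s: successors {s, t, v, w, x}; <>[]r -> ~p there: s:F, t:T, v:T, w:T, x:T. ✗
t: successors {t, v, x, z}; <>[]r -> ~p there: t:T, v:T, x:T, z:T. ✓
v: successors {s, w}; <>[]r -> ~p there: s:F, w:T. ✗
w: successors {s, t, v, w}; <>[]r -> ~p there: s:F, t:T, v:T, w:T. ✗
x: successors {t, x, z}; <>[]r -> ~p there: t:T, x:T, z:T. ✓
z: successors {t, v, w}; <>[]r -> ~p there: t:T, v:T, w:T. ✓
Satisfying worlds: {t, x, z}.
So [](<>[]r -> ~p) fails at the other 3 worlds.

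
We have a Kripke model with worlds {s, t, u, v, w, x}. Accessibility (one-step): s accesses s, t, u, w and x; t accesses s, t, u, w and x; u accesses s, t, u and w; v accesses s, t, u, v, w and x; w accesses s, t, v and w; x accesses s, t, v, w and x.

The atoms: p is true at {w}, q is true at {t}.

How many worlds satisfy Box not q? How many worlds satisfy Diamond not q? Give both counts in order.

For Box not q:
s: successors {s, t, u, w, x}; not q there: s:T, t:F, u:T, w:T, x:T. ✗
t: successors {s, t, u, w, x}; not q there: s:T, t:F, u:T, w:T, x:T. ✗
u: successors {s, t, u, w}; not q there: s:T, t:F, u:T, w:T. ✗
v: successors {s, t, u, v, w, x}; not q there: s:T, t:F, u:T, v:T, w:T, x:T. ✗
w: successors {s, t, v, w}; not q there: s:T, t:F, v:T, w:T. ✗
x: successors {s, t, v, w, x}; not q there: s:T, t:F, v:T, w:T, x:T. ✗
— 0 worlds.
For Diamond not q:
s: successors {s, t, u, w, x}; not q there: s:T, t:F, u:T, w:T, x:T. ✓
t: successors {s, t, u, w, x}; not q there: s:T, t:F, u:T, w:T, x:T. ✓
u: successors {s, t, u, w}; not q there: s:T, t:F, u:T, w:T. ✓
v: successors {s, t, u, v, w, x}; not q there: s:T, t:F, u:T, v:T, w:T, x:T. ✓
w: successors {s, t, v, w}; not q there: s:T, t:F, v:T, w:T. ✓
x: successors {s, t, v, w, x}; not q there: s:T, t:F, v:T, w:T, x:T. ✓
— 6 worlds.

0 and 6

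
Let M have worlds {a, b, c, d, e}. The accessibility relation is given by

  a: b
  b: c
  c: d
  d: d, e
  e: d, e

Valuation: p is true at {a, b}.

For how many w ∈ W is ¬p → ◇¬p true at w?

5

a: ¬p is F, ◇¬p is F. ✓
b: ¬p is F, ◇¬p is T. ✓
c: ¬p is T, ◇¬p is T. ✓
d: ¬p is T, ◇¬p is T. ✓
e: ¬p is T, ◇¬p is T. ✓
Satisfying worlds: {a, b, c, d, e}.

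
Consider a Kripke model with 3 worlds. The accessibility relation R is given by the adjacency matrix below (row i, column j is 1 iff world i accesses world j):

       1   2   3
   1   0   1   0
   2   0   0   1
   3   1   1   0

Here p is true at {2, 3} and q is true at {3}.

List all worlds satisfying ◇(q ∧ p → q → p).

{1, 2, 3}

1: successors {2}; q ∧ p → q → p there: 2:T. ✓
2: successors {3}; q ∧ p → q → p there: 3:T. ✓
3: successors {1, 2}; q ∧ p → q → p there: 1:T, 2:T. ✓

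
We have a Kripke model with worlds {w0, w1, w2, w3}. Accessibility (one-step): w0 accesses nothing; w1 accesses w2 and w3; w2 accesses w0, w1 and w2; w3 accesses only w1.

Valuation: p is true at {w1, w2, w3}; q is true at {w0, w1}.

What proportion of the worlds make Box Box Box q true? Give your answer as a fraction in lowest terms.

1/4

w0: no successors, so Box Box Box q holds vacuously. ✓
w1: successors {w2, w3}; Box Box q there: w2:F, w3:F. ✗
w2: successors {w0, w1, w2}; Box Box q there: w0:T, w1:F, w2:F. ✗
w3: successors {w1}; Box Box q there: w1:F. ✗
That's 1 of 4 worlds, so 1/4.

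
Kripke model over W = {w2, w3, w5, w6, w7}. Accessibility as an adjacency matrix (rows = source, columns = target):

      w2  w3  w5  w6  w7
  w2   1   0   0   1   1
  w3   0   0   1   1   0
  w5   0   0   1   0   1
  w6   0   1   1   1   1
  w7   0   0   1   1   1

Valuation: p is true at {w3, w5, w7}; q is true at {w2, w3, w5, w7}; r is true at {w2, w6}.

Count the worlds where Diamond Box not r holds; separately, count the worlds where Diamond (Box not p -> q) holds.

4 and 5

For Diamond Box not r:
w2: successors {w2, w6, w7}; Box not r there: w2:F, w6:F, w7:F. ✗
w3: successors {w5, w6}; Box not r there: w5:T, w6:F. ✓
w5: successors {w5, w7}; Box not r there: w5:T, w7:F. ✓
w6: successors {w3, w5, w6, w7}; Box not r there: w3:F, w5:T, w6:F, w7:F. ✓
w7: successors {w5, w6, w7}; Box not r there: w5:T, w6:F, w7:F. ✓
— 4 worlds.
For Diamond (Box not p -> q):
w2: successors {w2, w6, w7}; Box not p -> q there: w2:T, w6:T, w7:T. ✓
w3: successors {w5, w6}; Box not p -> q there: w5:T, w6:T. ✓
w5: successors {w5, w7}; Box not p -> q there: w5:T, w7:T. ✓
w6: successors {w3, w5, w6, w7}; Box not p -> q there: w3:T, w5:T, w6:T, w7:T. ✓
w7: successors {w5, w6, w7}; Box not p -> q there: w5:T, w6:T, w7:T. ✓
— 5 worlds.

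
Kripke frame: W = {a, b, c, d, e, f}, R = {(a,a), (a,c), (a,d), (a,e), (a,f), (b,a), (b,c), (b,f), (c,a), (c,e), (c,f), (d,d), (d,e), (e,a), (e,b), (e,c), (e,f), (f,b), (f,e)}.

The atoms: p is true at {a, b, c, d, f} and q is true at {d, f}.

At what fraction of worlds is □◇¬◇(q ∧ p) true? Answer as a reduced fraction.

a: successors {a, c, d, e, f}; ◇¬◇(q ∧ p) there: a:T, c:T, d:F, e:T, f:F. ✗
b: successors {a, c, f}; ◇¬◇(q ∧ p) there: a:T, c:T, f:F. ✗
c: successors {a, e, f}; ◇¬◇(q ∧ p) there: a:T, e:T, f:F. ✗
d: successors {d, e}; ◇¬◇(q ∧ p) there: d:F, e:T. ✗
e: successors {a, b, c, f}; ◇¬◇(q ∧ p) there: a:T, b:T, c:T, f:F. ✗
f: successors {b, e}; ◇¬◇(q ∧ p) there: b:T, e:T. ✓
That's 1 of 6 worlds, so 1/6.

1/6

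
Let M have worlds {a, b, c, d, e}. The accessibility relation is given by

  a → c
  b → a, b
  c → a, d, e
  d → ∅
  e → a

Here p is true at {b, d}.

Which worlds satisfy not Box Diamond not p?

a: Box Diamond not p is T. ✗
b: Box Diamond not p is T. ✗
c: Box Diamond not p is F. ✓
d: Box Diamond not p is T. ✗
e: Box Diamond not p is T. ✗

{c}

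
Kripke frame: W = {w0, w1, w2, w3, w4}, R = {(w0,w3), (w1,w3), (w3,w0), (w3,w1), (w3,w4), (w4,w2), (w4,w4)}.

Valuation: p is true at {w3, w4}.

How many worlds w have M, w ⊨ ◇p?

4

w0: successors {w3}; p there: w3:T. ✓
w1: successors {w3}; p there: w3:T. ✓
w2: no successors, so ◇p fails. ✗
w3: successors {w0, w1, w4}; p there: w0:F, w1:F, w4:T. ✓
w4: successors {w2, w4}; p there: w2:F, w4:T. ✓
Satisfying worlds: {w0, w1, w3, w4}.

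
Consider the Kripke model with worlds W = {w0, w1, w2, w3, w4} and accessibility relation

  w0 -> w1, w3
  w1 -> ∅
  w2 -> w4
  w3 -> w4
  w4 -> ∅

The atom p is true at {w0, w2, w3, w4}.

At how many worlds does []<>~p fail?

w0: successors {w1, w3}; <>~p there: w1:F, w3:F. ✗
w1: no successors, so []<>~p holds vacuously. ✓
w2: successors {w4}; <>~p there: w4:F. ✗
w3: successors {w4}; <>~p there: w4:F. ✗
w4: no successors, so []<>~p holds vacuously. ✓
Satisfying worlds: {w1, w4}.
So []<>~p fails at the other 3 worlds.

3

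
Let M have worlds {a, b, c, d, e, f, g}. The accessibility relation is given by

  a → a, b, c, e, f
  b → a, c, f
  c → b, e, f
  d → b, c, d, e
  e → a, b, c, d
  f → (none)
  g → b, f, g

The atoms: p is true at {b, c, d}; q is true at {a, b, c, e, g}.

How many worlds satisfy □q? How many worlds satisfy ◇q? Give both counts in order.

1 and 6

For □q:
a: successors {a, b, c, e, f}; q there: a:T, b:T, c:T, e:T, f:F. ✗
b: successors {a, c, f}; q there: a:T, c:T, f:F. ✗
c: successors {b, e, f}; q there: b:T, e:T, f:F. ✗
d: successors {b, c, d, e}; q there: b:T, c:T, d:F, e:T. ✗
e: successors {a, b, c, d}; q there: a:T, b:T, c:T, d:F. ✗
f: no successors, so □q holds vacuously. ✓
g: successors {b, f, g}; q there: b:T, f:F, g:T. ✗
— 1 world.
For ◇q:
a: successors {a, b, c, e, f}; q there: a:T, b:T, c:T, e:T, f:F. ✓
b: successors {a, c, f}; q there: a:T, c:T, f:F. ✓
c: successors {b, e, f}; q there: b:T, e:T, f:F. ✓
d: successors {b, c, d, e}; q there: b:T, c:T, d:F, e:T. ✓
e: successors {a, b, c, d}; q there: a:T, b:T, c:T, d:F. ✓
f: no successors, so ◇q fails. ✗
g: successors {b, f, g}; q there: b:T, f:F, g:T. ✓
— 6 worlds.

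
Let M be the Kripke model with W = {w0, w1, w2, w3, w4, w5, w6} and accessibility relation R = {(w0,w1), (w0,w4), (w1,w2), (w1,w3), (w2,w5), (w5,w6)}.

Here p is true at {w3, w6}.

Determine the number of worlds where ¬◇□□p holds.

w0: ◇□□p is T. ✗
w1: ◇□□p is T. ✗
w2: ◇□□p is T. ✗
w3: ◇□□p is F. ✓
w4: ◇□□p is F. ✓
w5: ◇□□p is T. ✗
w6: ◇□□p is F. ✓
Satisfying worlds: {w3, w4, w6}.

3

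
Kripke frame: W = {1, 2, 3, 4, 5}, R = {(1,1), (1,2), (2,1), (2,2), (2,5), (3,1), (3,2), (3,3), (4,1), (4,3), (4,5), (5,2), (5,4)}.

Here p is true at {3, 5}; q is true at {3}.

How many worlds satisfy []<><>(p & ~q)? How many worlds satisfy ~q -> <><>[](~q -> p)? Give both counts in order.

4 and 1

For []<><>(p & ~q):
1: successors {1, 2}; <><>(p & ~q) there: 1:T, 2:T. ✓
2: successors {1, 2, 5}; <><>(p & ~q) there: 1:T, 2:T, 5:T. ✓
3: successors {1, 2, 3}; <><>(p & ~q) there: 1:T, 2:T, 3:T. ✓
4: successors {1, 3, 5}; <><>(p & ~q) there: 1:T, 3:T, 5:T. ✓
5: successors {2, 4}; <><>(p & ~q) there: 2:T, 4:F. ✗
— 4 worlds.
For ~q -> <><>[](~q -> p):
1: ~q is T, <><>[](~q -> p) is F. ✗
2: ~q is T, <><>[](~q -> p) is F. ✗
3: ~q is F, <><>[](~q -> p) is F. ✓
4: ~q is T, <><>[](~q -> p) is F. ✗
5: ~q is T, <><>[](~q -> p) is F. ✗
— 1 world.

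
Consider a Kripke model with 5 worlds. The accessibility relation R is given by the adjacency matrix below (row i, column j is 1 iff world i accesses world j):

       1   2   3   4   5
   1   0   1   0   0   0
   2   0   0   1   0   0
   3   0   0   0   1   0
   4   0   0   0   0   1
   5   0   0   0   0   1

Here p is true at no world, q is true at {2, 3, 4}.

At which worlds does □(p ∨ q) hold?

{1, 2, 3}

1: successors {2}; p ∨ q there: 2:T. ✓
2: successors {3}; p ∨ q there: 3:T. ✓
3: successors {4}; p ∨ q there: 4:T. ✓
4: successors {5}; p ∨ q there: 5:F. ✗
5: successors {5}; p ∨ q there: 5:F. ✗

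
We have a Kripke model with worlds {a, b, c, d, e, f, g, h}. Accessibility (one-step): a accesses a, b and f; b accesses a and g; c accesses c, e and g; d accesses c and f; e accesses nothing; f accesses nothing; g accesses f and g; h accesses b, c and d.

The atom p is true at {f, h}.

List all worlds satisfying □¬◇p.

a: successors {a, b, f}; ¬◇p there: a:F, b:T, f:T. ✗
b: successors {a, g}; ¬◇p there: a:F, g:F. ✗
c: successors {c, e, g}; ¬◇p there: c:T, e:T, g:F. ✗
d: successors {c, f}; ¬◇p there: c:T, f:T. ✓
e: no successors, so □¬◇p holds vacuously. ✓
f: no successors, so □¬◇p holds vacuously. ✓
g: successors {f, g}; ¬◇p there: f:T, g:F. ✗
h: successors {b, c, d}; ¬◇p there: b:T, c:T, d:F. ✗

{d, e, f}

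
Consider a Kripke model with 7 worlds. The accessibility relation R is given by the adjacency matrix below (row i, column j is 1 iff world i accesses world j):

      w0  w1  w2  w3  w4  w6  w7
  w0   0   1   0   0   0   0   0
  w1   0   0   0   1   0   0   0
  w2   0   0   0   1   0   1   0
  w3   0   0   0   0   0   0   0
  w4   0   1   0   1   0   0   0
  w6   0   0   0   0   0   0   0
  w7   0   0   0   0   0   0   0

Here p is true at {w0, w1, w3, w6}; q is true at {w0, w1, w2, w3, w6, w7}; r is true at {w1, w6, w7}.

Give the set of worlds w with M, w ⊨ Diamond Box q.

{w0, w1, w2, w4}

w0: successors {w1}; Box q there: w1:T. ✓
w1: successors {w3}; Box q there: w3:T. ✓
w2: successors {w3, w6}; Box q there: w3:T, w6:T. ✓
w3: no successors, so Diamond Box q fails. ✗
w4: successors {w1, w3}; Box q there: w1:T, w3:T. ✓
w6: no successors, so Diamond Box q fails. ✗
w7: no successors, so Diamond Box q fails. ✗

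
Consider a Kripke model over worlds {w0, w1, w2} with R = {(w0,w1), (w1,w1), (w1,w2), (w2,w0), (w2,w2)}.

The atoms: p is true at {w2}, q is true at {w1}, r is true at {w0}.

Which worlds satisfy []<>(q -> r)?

{w0, w1}

w0: successors {w1}; <>(q -> r) there: w1:T. ✓
w1: successors {w1, w2}; <>(q -> r) there: w1:T, w2:T. ✓
w2: successors {w0, w2}; <>(q -> r) there: w0:F, w2:T. ✗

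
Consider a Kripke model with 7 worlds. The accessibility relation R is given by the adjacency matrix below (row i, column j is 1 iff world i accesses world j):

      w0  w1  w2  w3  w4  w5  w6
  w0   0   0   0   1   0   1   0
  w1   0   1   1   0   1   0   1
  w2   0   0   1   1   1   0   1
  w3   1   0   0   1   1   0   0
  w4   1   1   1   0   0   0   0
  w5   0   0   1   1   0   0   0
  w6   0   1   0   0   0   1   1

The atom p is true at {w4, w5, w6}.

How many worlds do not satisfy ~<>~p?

7

w0: <>~p is T. ✗
w1: <>~p is T. ✗
w2: <>~p is T. ✗
w3: <>~p is T. ✗
w4: <>~p is T. ✗
w5: <>~p is T. ✗
w6: <>~p is T. ✗
Satisfying worlds: ∅.
So ~<>~p fails at the other 7 worlds.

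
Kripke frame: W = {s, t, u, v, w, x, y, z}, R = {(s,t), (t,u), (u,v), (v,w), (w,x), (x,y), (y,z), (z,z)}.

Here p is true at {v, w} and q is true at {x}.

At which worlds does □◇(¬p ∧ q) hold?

s: successors {t}; ◇(¬p ∧ q) there: t:F. ✗
t: successors {u}; ◇(¬p ∧ q) there: u:F. ✗
u: successors {v}; ◇(¬p ∧ q) there: v:F. ✗
v: successors {w}; ◇(¬p ∧ q) there: w:T. ✓
w: successors {x}; ◇(¬p ∧ q) there: x:F. ✗
x: successors {y}; ◇(¬p ∧ q) there: y:F. ✗
y: successors {z}; ◇(¬p ∧ q) there: z:F. ✗
z: successors {z}; ◇(¬p ∧ q) there: z:F. ✗

{v}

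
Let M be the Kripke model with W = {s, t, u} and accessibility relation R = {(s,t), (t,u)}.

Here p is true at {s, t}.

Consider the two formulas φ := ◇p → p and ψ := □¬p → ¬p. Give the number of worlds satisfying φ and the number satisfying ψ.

For ◇p → p:
s: ◇p is T, p is T. ✓
t: ◇p is F, p is T. ✓
u: ◇p is F, p is F. ✓
— 3 worlds.
For □¬p → ¬p:
s: □¬p is F, ¬p is F. ✓
t: □¬p is T, ¬p is F. ✗
u: □¬p is T, ¬p is T. ✓
— 2 worlds.

3 and 2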